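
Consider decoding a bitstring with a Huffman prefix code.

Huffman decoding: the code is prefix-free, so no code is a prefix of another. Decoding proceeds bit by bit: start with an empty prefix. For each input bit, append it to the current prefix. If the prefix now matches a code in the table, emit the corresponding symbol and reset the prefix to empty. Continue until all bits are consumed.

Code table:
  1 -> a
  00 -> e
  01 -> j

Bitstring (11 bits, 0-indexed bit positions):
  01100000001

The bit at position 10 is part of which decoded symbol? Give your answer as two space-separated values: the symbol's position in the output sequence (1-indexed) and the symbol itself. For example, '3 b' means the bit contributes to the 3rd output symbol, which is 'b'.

Answer: 6 j

Derivation:
Bit 0: prefix='0' (no match yet)
Bit 1: prefix='01' -> emit 'j', reset
Bit 2: prefix='1' -> emit 'a', reset
Bit 3: prefix='0' (no match yet)
Bit 4: prefix='00' -> emit 'e', reset
Bit 5: prefix='0' (no match yet)
Bit 6: prefix='00' -> emit 'e', reset
Bit 7: prefix='0' (no match yet)
Bit 8: prefix='00' -> emit 'e', reset
Bit 9: prefix='0' (no match yet)
Bit 10: prefix='01' -> emit 'j', reset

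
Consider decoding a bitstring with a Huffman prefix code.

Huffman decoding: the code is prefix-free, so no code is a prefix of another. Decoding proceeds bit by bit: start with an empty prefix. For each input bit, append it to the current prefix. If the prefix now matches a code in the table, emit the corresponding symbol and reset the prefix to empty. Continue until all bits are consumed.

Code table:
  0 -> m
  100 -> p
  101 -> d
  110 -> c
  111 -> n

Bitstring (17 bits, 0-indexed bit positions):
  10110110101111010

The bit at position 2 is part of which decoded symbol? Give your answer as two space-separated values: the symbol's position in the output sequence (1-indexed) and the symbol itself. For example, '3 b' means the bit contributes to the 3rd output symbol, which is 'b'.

Bit 0: prefix='1' (no match yet)
Bit 1: prefix='10' (no match yet)
Bit 2: prefix='101' -> emit 'd', reset
Bit 3: prefix='1' (no match yet)
Bit 4: prefix='10' (no match yet)
Bit 5: prefix='101' -> emit 'd', reset
Bit 6: prefix='1' (no match yet)

Answer: 1 d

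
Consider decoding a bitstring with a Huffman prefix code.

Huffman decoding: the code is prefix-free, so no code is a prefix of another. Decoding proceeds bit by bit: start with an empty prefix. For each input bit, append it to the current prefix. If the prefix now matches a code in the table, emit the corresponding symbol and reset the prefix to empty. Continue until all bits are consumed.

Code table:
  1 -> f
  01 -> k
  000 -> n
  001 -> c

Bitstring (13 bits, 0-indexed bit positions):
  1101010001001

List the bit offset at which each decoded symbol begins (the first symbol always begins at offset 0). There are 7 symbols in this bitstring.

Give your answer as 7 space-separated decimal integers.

Bit 0: prefix='1' -> emit 'f', reset
Bit 1: prefix='1' -> emit 'f', reset
Bit 2: prefix='0' (no match yet)
Bit 3: prefix='01' -> emit 'k', reset
Bit 4: prefix='0' (no match yet)
Bit 5: prefix='01' -> emit 'k', reset
Bit 6: prefix='0' (no match yet)
Bit 7: prefix='00' (no match yet)
Bit 8: prefix='000' -> emit 'n', reset
Bit 9: prefix='1' -> emit 'f', reset
Bit 10: prefix='0' (no match yet)
Bit 11: prefix='00' (no match yet)
Bit 12: prefix='001' -> emit 'c', reset

Answer: 0 1 2 4 6 9 10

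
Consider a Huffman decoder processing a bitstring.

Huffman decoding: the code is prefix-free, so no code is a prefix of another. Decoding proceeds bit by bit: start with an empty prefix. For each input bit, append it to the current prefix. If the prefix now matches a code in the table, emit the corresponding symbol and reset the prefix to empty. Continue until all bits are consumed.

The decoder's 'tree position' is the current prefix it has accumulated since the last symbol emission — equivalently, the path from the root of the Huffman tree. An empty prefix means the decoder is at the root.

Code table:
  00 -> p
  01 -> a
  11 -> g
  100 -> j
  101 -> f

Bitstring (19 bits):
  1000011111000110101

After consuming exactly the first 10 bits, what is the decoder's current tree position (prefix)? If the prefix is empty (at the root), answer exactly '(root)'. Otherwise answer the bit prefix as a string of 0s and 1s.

Answer: 1

Derivation:
Bit 0: prefix='1' (no match yet)
Bit 1: prefix='10' (no match yet)
Bit 2: prefix='100' -> emit 'j', reset
Bit 3: prefix='0' (no match yet)
Bit 4: prefix='00' -> emit 'p', reset
Bit 5: prefix='1' (no match yet)
Bit 6: prefix='11' -> emit 'g', reset
Bit 7: prefix='1' (no match yet)
Bit 8: prefix='11' -> emit 'g', reset
Bit 9: prefix='1' (no match yet)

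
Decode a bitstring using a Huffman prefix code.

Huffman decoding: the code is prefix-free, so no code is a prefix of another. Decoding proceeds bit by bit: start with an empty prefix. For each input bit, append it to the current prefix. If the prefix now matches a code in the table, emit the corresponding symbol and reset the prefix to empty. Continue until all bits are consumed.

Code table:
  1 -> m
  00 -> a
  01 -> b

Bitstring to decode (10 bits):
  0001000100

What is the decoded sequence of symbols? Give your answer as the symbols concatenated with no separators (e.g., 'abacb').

Bit 0: prefix='0' (no match yet)
Bit 1: prefix='00' -> emit 'a', reset
Bit 2: prefix='0' (no match yet)
Bit 3: prefix='01' -> emit 'b', reset
Bit 4: prefix='0' (no match yet)
Bit 5: prefix='00' -> emit 'a', reset
Bit 6: prefix='0' (no match yet)
Bit 7: prefix='01' -> emit 'b', reset
Bit 8: prefix='0' (no match yet)
Bit 9: prefix='00' -> emit 'a', reset

Answer: ababa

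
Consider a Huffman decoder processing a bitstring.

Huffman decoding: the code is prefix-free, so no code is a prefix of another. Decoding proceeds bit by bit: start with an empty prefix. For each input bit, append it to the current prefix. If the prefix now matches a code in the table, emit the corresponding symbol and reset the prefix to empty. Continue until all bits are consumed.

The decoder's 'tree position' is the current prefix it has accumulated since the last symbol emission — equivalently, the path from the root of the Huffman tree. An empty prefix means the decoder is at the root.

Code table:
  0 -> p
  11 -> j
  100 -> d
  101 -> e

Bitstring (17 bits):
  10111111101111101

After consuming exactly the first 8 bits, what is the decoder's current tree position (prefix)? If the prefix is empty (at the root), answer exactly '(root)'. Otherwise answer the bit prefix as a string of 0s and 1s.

Bit 0: prefix='1' (no match yet)
Bit 1: prefix='10' (no match yet)
Bit 2: prefix='101' -> emit 'e', reset
Bit 3: prefix='1' (no match yet)
Bit 4: prefix='11' -> emit 'j', reset
Bit 5: prefix='1' (no match yet)
Bit 6: prefix='11' -> emit 'j', reset
Bit 7: prefix='1' (no match yet)

Answer: 1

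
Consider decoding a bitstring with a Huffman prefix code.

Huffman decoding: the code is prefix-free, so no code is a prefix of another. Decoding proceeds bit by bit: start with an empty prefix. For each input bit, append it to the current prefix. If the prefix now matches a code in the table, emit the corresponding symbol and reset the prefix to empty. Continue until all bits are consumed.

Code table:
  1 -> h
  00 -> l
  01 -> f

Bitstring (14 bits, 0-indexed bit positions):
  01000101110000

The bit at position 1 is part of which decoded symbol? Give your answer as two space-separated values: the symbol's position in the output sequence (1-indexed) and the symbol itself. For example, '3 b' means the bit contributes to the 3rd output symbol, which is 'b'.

Answer: 1 f

Derivation:
Bit 0: prefix='0' (no match yet)
Bit 1: prefix='01' -> emit 'f', reset
Bit 2: prefix='0' (no match yet)
Bit 3: prefix='00' -> emit 'l', reset
Bit 4: prefix='0' (no match yet)
Bit 5: prefix='01' -> emit 'f', reset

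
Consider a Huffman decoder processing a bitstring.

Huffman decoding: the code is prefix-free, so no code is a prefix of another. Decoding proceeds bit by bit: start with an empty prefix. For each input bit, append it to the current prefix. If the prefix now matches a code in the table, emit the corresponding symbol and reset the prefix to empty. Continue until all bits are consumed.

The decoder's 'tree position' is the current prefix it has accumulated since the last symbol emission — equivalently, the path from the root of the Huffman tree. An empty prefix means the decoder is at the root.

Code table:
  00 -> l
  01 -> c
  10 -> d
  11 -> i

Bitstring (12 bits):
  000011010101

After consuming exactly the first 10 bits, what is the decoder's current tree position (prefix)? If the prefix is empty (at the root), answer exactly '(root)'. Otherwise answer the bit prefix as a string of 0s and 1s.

Bit 0: prefix='0' (no match yet)
Bit 1: prefix='00' -> emit 'l', reset
Bit 2: prefix='0' (no match yet)
Bit 3: prefix='00' -> emit 'l', reset
Bit 4: prefix='1' (no match yet)
Bit 5: prefix='11' -> emit 'i', reset
Bit 6: prefix='0' (no match yet)
Bit 7: prefix='01' -> emit 'c', reset
Bit 8: prefix='0' (no match yet)
Bit 9: prefix='01' -> emit 'c', reset

Answer: (root)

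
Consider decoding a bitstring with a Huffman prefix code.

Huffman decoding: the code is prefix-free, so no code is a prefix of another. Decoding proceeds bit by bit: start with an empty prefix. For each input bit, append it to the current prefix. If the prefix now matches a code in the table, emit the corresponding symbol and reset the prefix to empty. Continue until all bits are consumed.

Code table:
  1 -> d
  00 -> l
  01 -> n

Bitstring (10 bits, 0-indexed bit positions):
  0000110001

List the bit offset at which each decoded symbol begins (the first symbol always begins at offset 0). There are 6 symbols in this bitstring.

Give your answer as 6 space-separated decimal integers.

Answer: 0 2 4 5 6 8

Derivation:
Bit 0: prefix='0' (no match yet)
Bit 1: prefix='00' -> emit 'l', reset
Bit 2: prefix='0' (no match yet)
Bit 3: prefix='00' -> emit 'l', reset
Bit 4: prefix='1' -> emit 'd', reset
Bit 5: prefix='1' -> emit 'd', reset
Bit 6: prefix='0' (no match yet)
Bit 7: prefix='00' -> emit 'l', reset
Bit 8: prefix='0' (no match yet)
Bit 9: prefix='01' -> emit 'n', reset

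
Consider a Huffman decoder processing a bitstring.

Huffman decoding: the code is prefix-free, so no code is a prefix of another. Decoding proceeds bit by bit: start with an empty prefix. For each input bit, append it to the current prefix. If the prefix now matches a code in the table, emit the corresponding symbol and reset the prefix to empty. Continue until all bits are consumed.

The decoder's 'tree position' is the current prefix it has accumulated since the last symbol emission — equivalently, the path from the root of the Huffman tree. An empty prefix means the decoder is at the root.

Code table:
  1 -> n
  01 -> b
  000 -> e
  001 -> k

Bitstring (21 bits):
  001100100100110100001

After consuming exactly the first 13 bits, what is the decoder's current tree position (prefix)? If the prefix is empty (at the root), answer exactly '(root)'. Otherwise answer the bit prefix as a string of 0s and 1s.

Answer: (root)

Derivation:
Bit 0: prefix='0' (no match yet)
Bit 1: prefix='00' (no match yet)
Bit 2: prefix='001' -> emit 'k', reset
Bit 3: prefix='1' -> emit 'n', reset
Bit 4: prefix='0' (no match yet)
Bit 5: prefix='00' (no match yet)
Bit 6: prefix='001' -> emit 'k', reset
Bit 7: prefix='0' (no match yet)
Bit 8: prefix='00' (no match yet)
Bit 9: prefix='001' -> emit 'k', reset
Bit 10: prefix='0' (no match yet)
Bit 11: prefix='00' (no match yet)
Bit 12: prefix='001' -> emit 'k', reset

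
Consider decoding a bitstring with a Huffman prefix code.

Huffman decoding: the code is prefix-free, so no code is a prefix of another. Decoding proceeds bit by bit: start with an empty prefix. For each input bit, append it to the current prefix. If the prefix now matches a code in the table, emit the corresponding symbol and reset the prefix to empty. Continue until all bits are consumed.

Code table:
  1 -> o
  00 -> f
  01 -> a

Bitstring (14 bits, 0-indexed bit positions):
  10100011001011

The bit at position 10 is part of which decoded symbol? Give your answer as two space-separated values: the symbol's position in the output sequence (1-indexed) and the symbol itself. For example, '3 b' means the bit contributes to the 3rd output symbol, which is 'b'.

Answer: 7 o

Derivation:
Bit 0: prefix='1' -> emit 'o', reset
Bit 1: prefix='0' (no match yet)
Bit 2: prefix='01' -> emit 'a', reset
Bit 3: prefix='0' (no match yet)
Bit 4: prefix='00' -> emit 'f', reset
Bit 5: prefix='0' (no match yet)
Bit 6: prefix='01' -> emit 'a', reset
Bit 7: prefix='1' -> emit 'o', reset
Bit 8: prefix='0' (no match yet)
Bit 9: prefix='00' -> emit 'f', reset
Bit 10: prefix='1' -> emit 'o', reset
Bit 11: prefix='0' (no match yet)
Bit 12: prefix='01' -> emit 'a', reset
Bit 13: prefix='1' -> emit 'o', reset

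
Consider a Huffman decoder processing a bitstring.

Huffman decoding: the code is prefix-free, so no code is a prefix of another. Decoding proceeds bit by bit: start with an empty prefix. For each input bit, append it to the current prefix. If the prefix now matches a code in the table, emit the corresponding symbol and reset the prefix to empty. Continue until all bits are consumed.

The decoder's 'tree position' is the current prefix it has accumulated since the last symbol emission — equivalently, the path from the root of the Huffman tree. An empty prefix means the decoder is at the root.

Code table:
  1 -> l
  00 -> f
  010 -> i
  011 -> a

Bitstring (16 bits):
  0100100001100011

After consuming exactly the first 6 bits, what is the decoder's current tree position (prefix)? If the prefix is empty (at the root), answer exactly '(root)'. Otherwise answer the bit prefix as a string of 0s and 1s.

Bit 0: prefix='0' (no match yet)
Bit 1: prefix='01' (no match yet)
Bit 2: prefix='010' -> emit 'i', reset
Bit 3: prefix='0' (no match yet)
Bit 4: prefix='01' (no match yet)
Bit 5: prefix='010' -> emit 'i', reset

Answer: (root)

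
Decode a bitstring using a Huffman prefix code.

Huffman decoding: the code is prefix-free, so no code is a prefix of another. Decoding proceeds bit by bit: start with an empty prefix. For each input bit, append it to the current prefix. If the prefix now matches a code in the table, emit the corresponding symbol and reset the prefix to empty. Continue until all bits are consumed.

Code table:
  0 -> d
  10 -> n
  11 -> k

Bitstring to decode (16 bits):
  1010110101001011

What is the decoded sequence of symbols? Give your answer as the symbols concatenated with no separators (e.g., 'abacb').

Bit 0: prefix='1' (no match yet)
Bit 1: prefix='10' -> emit 'n', reset
Bit 2: prefix='1' (no match yet)
Bit 3: prefix='10' -> emit 'n', reset
Bit 4: prefix='1' (no match yet)
Bit 5: prefix='11' -> emit 'k', reset
Bit 6: prefix='0' -> emit 'd', reset
Bit 7: prefix='1' (no match yet)
Bit 8: prefix='10' -> emit 'n', reset
Bit 9: prefix='1' (no match yet)
Bit 10: prefix='10' -> emit 'n', reset
Bit 11: prefix='0' -> emit 'd', reset
Bit 12: prefix='1' (no match yet)
Bit 13: prefix='10' -> emit 'n', reset
Bit 14: prefix='1' (no match yet)
Bit 15: prefix='11' -> emit 'k', reset

Answer: nnkdnndnk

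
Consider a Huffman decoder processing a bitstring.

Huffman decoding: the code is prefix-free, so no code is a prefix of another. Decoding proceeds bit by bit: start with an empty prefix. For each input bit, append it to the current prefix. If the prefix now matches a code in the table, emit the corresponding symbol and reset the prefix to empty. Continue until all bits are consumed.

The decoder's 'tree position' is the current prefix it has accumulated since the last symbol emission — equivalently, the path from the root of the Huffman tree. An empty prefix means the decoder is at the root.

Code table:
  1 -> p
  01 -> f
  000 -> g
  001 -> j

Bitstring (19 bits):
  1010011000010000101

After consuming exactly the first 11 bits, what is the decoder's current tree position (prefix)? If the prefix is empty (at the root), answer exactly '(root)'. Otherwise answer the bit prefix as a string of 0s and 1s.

Answer: 0

Derivation:
Bit 0: prefix='1' -> emit 'p', reset
Bit 1: prefix='0' (no match yet)
Bit 2: prefix='01' -> emit 'f', reset
Bit 3: prefix='0' (no match yet)
Bit 4: prefix='00' (no match yet)
Bit 5: prefix='001' -> emit 'j', reset
Bit 6: prefix='1' -> emit 'p', reset
Bit 7: prefix='0' (no match yet)
Bit 8: prefix='00' (no match yet)
Bit 9: prefix='000' -> emit 'g', reset
Bit 10: prefix='0' (no match yet)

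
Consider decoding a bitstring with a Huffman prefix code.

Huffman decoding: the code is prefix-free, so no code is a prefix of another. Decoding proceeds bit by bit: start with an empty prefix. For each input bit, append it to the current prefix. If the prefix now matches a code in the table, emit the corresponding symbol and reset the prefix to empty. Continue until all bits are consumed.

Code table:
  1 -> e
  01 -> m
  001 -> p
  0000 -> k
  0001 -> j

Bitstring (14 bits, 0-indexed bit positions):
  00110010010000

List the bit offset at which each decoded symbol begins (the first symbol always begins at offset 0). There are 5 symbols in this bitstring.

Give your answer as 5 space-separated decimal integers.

Answer: 0 3 4 7 10

Derivation:
Bit 0: prefix='0' (no match yet)
Bit 1: prefix='00' (no match yet)
Bit 2: prefix='001' -> emit 'p', reset
Bit 3: prefix='1' -> emit 'e', reset
Bit 4: prefix='0' (no match yet)
Bit 5: prefix='00' (no match yet)
Bit 6: prefix='001' -> emit 'p', reset
Bit 7: prefix='0' (no match yet)
Bit 8: prefix='00' (no match yet)
Bit 9: prefix='001' -> emit 'p', reset
Bit 10: prefix='0' (no match yet)
Bit 11: prefix='00' (no match yet)
Bit 12: prefix='000' (no match yet)
Bit 13: prefix='0000' -> emit 'k', reset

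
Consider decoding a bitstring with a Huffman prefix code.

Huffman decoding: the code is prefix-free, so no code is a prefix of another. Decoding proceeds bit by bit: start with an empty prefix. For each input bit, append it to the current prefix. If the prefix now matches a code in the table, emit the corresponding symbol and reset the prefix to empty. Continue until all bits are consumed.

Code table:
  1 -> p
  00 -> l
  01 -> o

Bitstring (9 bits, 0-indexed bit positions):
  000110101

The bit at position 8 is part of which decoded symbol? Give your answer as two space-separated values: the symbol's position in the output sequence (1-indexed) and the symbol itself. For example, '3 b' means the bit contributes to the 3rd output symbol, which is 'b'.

Bit 0: prefix='0' (no match yet)
Bit 1: prefix='00' -> emit 'l', reset
Bit 2: prefix='0' (no match yet)
Bit 3: prefix='01' -> emit 'o', reset
Bit 4: prefix='1' -> emit 'p', reset
Bit 5: prefix='0' (no match yet)
Bit 6: prefix='01' -> emit 'o', reset
Bit 7: prefix='0' (no match yet)
Bit 8: prefix='01' -> emit 'o', reset

Answer: 5 o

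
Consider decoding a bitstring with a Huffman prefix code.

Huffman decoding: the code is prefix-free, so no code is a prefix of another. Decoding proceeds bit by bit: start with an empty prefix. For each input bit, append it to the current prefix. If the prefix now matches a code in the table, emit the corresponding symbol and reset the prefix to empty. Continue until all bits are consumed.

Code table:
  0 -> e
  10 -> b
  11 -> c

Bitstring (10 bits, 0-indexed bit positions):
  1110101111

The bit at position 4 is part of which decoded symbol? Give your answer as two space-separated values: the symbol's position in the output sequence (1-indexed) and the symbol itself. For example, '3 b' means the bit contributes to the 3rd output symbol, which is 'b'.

Answer: 3 b

Derivation:
Bit 0: prefix='1' (no match yet)
Bit 1: prefix='11' -> emit 'c', reset
Bit 2: prefix='1' (no match yet)
Bit 3: prefix='10' -> emit 'b', reset
Bit 4: prefix='1' (no match yet)
Bit 5: prefix='10' -> emit 'b', reset
Bit 6: prefix='1' (no match yet)
Bit 7: prefix='11' -> emit 'c', reset
Bit 8: prefix='1' (no match yet)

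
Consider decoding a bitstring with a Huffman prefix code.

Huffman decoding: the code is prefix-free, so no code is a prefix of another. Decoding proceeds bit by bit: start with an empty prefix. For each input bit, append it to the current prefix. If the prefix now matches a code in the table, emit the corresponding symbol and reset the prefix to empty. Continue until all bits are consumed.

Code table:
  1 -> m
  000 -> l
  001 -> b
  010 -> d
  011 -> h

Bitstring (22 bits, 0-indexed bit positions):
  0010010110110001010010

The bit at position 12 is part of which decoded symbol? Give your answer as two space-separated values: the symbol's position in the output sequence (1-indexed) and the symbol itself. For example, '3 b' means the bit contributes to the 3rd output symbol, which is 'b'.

Answer: 5 l

Derivation:
Bit 0: prefix='0' (no match yet)
Bit 1: prefix='00' (no match yet)
Bit 2: prefix='001' -> emit 'b', reset
Bit 3: prefix='0' (no match yet)
Bit 4: prefix='00' (no match yet)
Bit 5: prefix='001' -> emit 'b', reset
Bit 6: prefix='0' (no match yet)
Bit 7: prefix='01' (no match yet)
Bit 8: prefix='011' -> emit 'h', reset
Bit 9: prefix='0' (no match yet)
Bit 10: prefix='01' (no match yet)
Bit 11: prefix='011' -> emit 'h', reset
Bit 12: prefix='0' (no match yet)
Bit 13: prefix='00' (no match yet)
Bit 14: prefix='000' -> emit 'l', reset
Bit 15: prefix='1' -> emit 'm', reset
Bit 16: prefix='0' (no match yet)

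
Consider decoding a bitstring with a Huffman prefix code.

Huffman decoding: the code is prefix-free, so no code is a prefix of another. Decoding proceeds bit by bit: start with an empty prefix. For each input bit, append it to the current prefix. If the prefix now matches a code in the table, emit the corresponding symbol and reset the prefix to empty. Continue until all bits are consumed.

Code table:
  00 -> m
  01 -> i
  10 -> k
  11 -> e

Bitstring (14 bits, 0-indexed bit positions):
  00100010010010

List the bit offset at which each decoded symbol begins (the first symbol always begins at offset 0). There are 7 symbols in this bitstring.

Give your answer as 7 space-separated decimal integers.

Answer: 0 2 4 6 8 10 12

Derivation:
Bit 0: prefix='0' (no match yet)
Bit 1: prefix='00' -> emit 'm', reset
Bit 2: prefix='1' (no match yet)
Bit 3: prefix='10' -> emit 'k', reset
Bit 4: prefix='0' (no match yet)
Bit 5: prefix='00' -> emit 'm', reset
Bit 6: prefix='1' (no match yet)
Bit 7: prefix='10' -> emit 'k', reset
Bit 8: prefix='0' (no match yet)
Bit 9: prefix='01' -> emit 'i', reset
Bit 10: prefix='0' (no match yet)
Bit 11: prefix='00' -> emit 'm', reset
Bit 12: prefix='1' (no match yet)
Bit 13: prefix='10' -> emit 'k', reset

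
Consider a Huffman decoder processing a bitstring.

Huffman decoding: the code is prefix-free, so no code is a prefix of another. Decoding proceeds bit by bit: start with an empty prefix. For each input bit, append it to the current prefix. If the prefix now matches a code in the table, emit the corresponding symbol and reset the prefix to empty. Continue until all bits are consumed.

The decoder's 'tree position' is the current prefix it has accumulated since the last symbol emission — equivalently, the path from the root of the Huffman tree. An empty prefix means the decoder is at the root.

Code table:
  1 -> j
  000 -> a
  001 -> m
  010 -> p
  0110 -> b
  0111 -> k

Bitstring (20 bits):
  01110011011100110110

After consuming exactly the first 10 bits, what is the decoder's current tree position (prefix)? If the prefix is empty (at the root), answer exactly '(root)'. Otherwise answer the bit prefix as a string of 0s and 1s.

Answer: 01

Derivation:
Bit 0: prefix='0' (no match yet)
Bit 1: prefix='01' (no match yet)
Bit 2: prefix='011' (no match yet)
Bit 3: prefix='0111' -> emit 'k', reset
Bit 4: prefix='0' (no match yet)
Bit 5: prefix='00' (no match yet)
Bit 6: prefix='001' -> emit 'm', reset
Bit 7: prefix='1' -> emit 'j', reset
Bit 8: prefix='0' (no match yet)
Bit 9: prefix='01' (no match yet)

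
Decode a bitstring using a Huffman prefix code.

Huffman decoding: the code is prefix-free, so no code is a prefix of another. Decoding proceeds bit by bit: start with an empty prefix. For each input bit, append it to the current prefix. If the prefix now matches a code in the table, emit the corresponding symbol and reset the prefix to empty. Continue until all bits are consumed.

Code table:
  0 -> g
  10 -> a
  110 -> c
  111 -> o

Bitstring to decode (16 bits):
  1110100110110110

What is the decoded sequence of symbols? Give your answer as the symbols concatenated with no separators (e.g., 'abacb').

Answer: ogagccc

Derivation:
Bit 0: prefix='1' (no match yet)
Bit 1: prefix='11' (no match yet)
Bit 2: prefix='111' -> emit 'o', reset
Bit 3: prefix='0' -> emit 'g', reset
Bit 4: prefix='1' (no match yet)
Bit 5: prefix='10' -> emit 'a', reset
Bit 6: prefix='0' -> emit 'g', reset
Bit 7: prefix='1' (no match yet)
Bit 8: prefix='11' (no match yet)
Bit 9: prefix='110' -> emit 'c', reset
Bit 10: prefix='1' (no match yet)
Bit 11: prefix='11' (no match yet)
Bit 12: prefix='110' -> emit 'c', reset
Bit 13: prefix='1' (no match yet)
Bit 14: prefix='11' (no match yet)
Bit 15: prefix='110' -> emit 'c', reset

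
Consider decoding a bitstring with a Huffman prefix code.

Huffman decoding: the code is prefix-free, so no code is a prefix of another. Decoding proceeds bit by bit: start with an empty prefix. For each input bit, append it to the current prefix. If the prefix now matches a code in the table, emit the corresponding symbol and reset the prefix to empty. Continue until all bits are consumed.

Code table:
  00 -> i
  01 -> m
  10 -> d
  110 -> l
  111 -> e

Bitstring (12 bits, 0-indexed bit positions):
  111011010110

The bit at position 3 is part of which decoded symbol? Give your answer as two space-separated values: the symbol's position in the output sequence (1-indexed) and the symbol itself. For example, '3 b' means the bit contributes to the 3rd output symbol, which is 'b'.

Bit 0: prefix='1' (no match yet)
Bit 1: prefix='11' (no match yet)
Bit 2: prefix='111' -> emit 'e', reset
Bit 3: prefix='0' (no match yet)
Bit 4: prefix='01' -> emit 'm', reset
Bit 5: prefix='1' (no match yet)
Bit 6: prefix='10' -> emit 'd', reset
Bit 7: prefix='1' (no match yet)

Answer: 2 m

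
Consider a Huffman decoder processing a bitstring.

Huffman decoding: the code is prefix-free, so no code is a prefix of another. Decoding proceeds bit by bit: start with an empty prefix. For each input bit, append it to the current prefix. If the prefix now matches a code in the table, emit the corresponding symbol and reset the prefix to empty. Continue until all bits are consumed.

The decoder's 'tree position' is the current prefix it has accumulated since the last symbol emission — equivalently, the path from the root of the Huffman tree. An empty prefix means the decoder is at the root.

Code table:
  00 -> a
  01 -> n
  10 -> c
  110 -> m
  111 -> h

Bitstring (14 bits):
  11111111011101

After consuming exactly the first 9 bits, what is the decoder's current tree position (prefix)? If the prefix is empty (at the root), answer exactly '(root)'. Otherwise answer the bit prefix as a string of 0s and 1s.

Bit 0: prefix='1' (no match yet)
Bit 1: prefix='11' (no match yet)
Bit 2: prefix='111' -> emit 'h', reset
Bit 3: prefix='1' (no match yet)
Bit 4: prefix='11' (no match yet)
Bit 5: prefix='111' -> emit 'h', reset
Bit 6: prefix='1' (no match yet)
Bit 7: prefix='11' (no match yet)
Bit 8: prefix='110' -> emit 'm', reset

Answer: (root)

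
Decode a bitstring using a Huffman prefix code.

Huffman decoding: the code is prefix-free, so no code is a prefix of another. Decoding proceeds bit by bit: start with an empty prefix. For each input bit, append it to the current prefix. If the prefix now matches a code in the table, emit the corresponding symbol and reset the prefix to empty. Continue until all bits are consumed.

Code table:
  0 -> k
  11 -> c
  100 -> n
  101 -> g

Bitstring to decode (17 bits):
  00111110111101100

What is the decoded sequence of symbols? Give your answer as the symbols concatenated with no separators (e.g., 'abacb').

Answer: kkccgcgn

Derivation:
Bit 0: prefix='0' -> emit 'k', reset
Bit 1: prefix='0' -> emit 'k', reset
Bit 2: prefix='1' (no match yet)
Bit 3: prefix='11' -> emit 'c', reset
Bit 4: prefix='1' (no match yet)
Bit 5: prefix='11' -> emit 'c', reset
Bit 6: prefix='1' (no match yet)
Bit 7: prefix='10' (no match yet)
Bit 8: prefix='101' -> emit 'g', reset
Bit 9: prefix='1' (no match yet)
Bit 10: prefix='11' -> emit 'c', reset
Bit 11: prefix='1' (no match yet)
Bit 12: prefix='10' (no match yet)
Bit 13: prefix='101' -> emit 'g', reset
Bit 14: prefix='1' (no match yet)
Bit 15: prefix='10' (no match yet)
Bit 16: prefix='100' -> emit 'n', reset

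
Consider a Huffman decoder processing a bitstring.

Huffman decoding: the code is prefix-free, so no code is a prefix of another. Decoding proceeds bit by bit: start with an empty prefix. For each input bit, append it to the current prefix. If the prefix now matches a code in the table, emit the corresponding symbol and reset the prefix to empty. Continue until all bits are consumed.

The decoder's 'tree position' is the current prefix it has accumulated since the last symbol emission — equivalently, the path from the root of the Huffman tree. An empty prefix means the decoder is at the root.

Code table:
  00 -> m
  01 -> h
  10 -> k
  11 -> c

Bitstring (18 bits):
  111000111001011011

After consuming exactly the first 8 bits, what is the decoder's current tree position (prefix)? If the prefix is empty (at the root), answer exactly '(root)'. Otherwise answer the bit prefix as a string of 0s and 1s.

Bit 0: prefix='1' (no match yet)
Bit 1: prefix='11' -> emit 'c', reset
Bit 2: prefix='1' (no match yet)
Bit 3: prefix='10' -> emit 'k', reset
Bit 4: prefix='0' (no match yet)
Bit 5: prefix='00' -> emit 'm', reset
Bit 6: prefix='1' (no match yet)
Bit 7: prefix='11' -> emit 'c', reset

Answer: (root)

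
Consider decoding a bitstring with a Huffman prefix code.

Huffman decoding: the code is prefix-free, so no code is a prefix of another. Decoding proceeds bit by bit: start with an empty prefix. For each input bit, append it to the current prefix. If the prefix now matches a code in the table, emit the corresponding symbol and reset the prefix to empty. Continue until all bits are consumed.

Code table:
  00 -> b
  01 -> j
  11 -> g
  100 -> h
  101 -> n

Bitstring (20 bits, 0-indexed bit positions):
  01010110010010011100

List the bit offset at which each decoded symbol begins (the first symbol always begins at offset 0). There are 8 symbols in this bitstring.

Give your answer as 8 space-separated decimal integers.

Bit 0: prefix='0' (no match yet)
Bit 1: prefix='01' -> emit 'j', reset
Bit 2: prefix='0' (no match yet)
Bit 3: prefix='01' -> emit 'j', reset
Bit 4: prefix='0' (no match yet)
Bit 5: prefix='01' -> emit 'j', reset
Bit 6: prefix='1' (no match yet)
Bit 7: prefix='10' (no match yet)
Bit 8: prefix='100' -> emit 'h', reset
Bit 9: prefix='1' (no match yet)
Bit 10: prefix='10' (no match yet)
Bit 11: prefix='100' -> emit 'h', reset
Bit 12: prefix='1' (no match yet)
Bit 13: prefix='10' (no match yet)
Bit 14: prefix='100' -> emit 'h', reset
Bit 15: prefix='1' (no match yet)
Bit 16: prefix='11' -> emit 'g', reset
Bit 17: prefix='1' (no match yet)
Bit 18: prefix='10' (no match yet)
Bit 19: prefix='100' -> emit 'h', reset

Answer: 0 2 4 6 9 12 15 17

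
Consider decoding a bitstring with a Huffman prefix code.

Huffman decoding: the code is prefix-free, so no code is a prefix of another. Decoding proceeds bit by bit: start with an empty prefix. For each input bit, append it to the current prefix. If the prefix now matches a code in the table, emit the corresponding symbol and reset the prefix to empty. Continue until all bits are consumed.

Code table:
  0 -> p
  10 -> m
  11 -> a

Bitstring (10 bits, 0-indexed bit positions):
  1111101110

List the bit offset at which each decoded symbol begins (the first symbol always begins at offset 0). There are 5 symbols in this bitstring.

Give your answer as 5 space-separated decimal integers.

Bit 0: prefix='1' (no match yet)
Bit 1: prefix='11' -> emit 'a', reset
Bit 2: prefix='1' (no match yet)
Bit 3: prefix='11' -> emit 'a', reset
Bit 4: prefix='1' (no match yet)
Bit 5: prefix='10' -> emit 'm', reset
Bit 6: prefix='1' (no match yet)
Bit 7: prefix='11' -> emit 'a', reset
Bit 8: prefix='1' (no match yet)
Bit 9: prefix='10' -> emit 'm', reset

Answer: 0 2 4 6 8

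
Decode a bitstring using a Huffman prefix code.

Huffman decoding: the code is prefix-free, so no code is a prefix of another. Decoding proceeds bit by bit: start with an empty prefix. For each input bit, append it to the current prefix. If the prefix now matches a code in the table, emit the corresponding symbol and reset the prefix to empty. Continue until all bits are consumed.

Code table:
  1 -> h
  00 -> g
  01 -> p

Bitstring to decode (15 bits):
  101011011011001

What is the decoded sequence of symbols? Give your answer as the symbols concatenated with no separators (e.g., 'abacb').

Bit 0: prefix='1' -> emit 'h', reset
Bit 1: prefix='0' (no match yet)
Bit 2: prefix='01' -> emit 'p', reset
Bit 3: prefix='0' (no match yet)
Bit 4: prefix='01' -> emit 'p', reset
Bit 5: prefix='1' -> emit 'h', reset
Bit 6: prefix='0' (no match yet)
Bit 7: prefix='01' -> emit 'p', reset
Bit 8: prefix='1' -> emit 'h', reset
Bit 9: prefix='0' (no match yet)
Bit 10: prefix='01' -> emit 'p', reset
Bit 11: prefix='1' -> emit 'h', reset
Bit 12: prefix='0' (no match yet)
Bit 13: prefix='00' -> emit 'g', reset
Bit 14: prefix='1' -> emit 'h', reset

Answer: hpphphphgh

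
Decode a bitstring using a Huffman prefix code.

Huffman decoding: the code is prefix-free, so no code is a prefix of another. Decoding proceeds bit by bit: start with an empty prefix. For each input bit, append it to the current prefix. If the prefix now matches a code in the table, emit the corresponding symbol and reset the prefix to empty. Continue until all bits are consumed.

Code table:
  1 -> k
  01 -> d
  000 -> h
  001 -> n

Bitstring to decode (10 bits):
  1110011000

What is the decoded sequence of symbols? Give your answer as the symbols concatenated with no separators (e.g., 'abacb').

Bit 0: prefix='1' -> emit 'k', reset
Bit 1: prefix='1' -> emit 'k', reset
Bit 2: prefix='1' -> emit 'k', reset
Bit 3: prefix='0' (no match yet)
Bit 4: prefix='00' (no match yet)
Bit 5: prefix='001' -> emit 'n', reset
Bit 6: prefix='1' -> emit 'k', reset
Bit 7: prefix='0' (no match yet)
Bit 8: prefix='00' (no match yet)
Bit 9: prefix='000' -> emit 'h', reset

Answer: kkknkh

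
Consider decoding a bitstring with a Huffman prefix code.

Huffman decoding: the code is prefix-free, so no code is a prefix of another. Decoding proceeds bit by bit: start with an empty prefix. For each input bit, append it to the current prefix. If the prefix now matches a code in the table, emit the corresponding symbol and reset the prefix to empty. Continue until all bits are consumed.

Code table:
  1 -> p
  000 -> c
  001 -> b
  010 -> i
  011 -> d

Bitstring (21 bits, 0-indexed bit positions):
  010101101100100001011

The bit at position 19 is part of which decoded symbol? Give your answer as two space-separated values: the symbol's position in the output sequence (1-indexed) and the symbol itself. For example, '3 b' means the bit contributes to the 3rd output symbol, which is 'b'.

Bit 0: prefix='0' (no match yet)
Bit 1: prefix='01' (no match yet)
Bit 2: prefix='010' -> emit 'i', reset
Bit 3: prefix='1' -> emit 'p', reset
Bit 4: prefix='0' (no match yet)
Bit 5: prefix='01' (no match yet)
Bit 6: prefix='011' -> emit 'd', reset
Bit 7: prefix='0' (no match yet)
Bit 8: prefix='01' (no match yet)
Bit 9: prefix='011' -> emit 'd', reset
Bit 10: prefix='0' (no match yet)
Bit 11: prefix='00' (no match yet)
Bit 12: prefix='001' -> emit 'b', reset
Bit 13: prefix='0' (no match yet)
Bit 14: prefix='00' (no match yet)
Bit 15: prefix='000' -> emit 'c', reset
Bit 16: prefix='0' (no match yet)
Bit 17: prefix='01' (no match yet)
Bit 18: prefix='010' -> emit 'i', reset
Bit 19: prefix='1' -> emit 'p', reset
Bit 20: prefix='1' -> emit 'p', reset

Answer: 8 p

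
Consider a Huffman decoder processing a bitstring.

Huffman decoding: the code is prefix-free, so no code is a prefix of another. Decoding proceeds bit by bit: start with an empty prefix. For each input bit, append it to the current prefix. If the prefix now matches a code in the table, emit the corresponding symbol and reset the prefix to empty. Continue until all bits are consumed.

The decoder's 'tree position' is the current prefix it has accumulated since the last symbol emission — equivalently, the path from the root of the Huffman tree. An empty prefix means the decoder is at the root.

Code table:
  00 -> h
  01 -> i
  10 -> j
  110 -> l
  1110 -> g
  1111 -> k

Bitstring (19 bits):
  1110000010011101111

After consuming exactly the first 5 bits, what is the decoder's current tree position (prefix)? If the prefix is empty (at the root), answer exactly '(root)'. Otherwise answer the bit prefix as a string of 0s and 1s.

Bit 0: prefix='1' (no match yet)
Bit 1: prefix='11' (no match yet)
Bit 2: prefix='111' (no match yet)
Bit 3: prefix='1110' -> emit 'g', reset
Bit 4: prefix='0' (no match yet)

Answer: 0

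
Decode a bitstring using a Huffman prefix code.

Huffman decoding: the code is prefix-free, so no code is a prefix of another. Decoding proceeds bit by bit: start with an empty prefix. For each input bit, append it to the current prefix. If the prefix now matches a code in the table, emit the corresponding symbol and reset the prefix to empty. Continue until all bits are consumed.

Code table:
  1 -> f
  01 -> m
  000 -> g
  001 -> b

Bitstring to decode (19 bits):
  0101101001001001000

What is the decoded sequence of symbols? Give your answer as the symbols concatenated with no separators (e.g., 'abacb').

Bit 0: prefix='0' (no match yet)
Bit 1: prefix='01' -> emit 'm', reset
Bit 2: prefix='0' (no match yet)
Bit 3: prefix='01' -> emit 'm', reset
Bit 4: prefix='1' -> emit 'f', reset
Bit 5: prefix='0' (no match yet)
Bit 6: prefix='01' -> emit 'm', reset
Bit 7: prefix='0' (no match yet)
Bit 8: prefix='00' (no match yet)
Bit 9: prefix='001' -> emit 'b', reset
Bit 10: prefix='0' (no match yet)
Bit 11: prefix='00' (no match yet)
Bit 12: prefix='001' -> emit 'b', reset
Bit 13: prefix='0' (no match yet)
Bit 14: prefix='00' (no match yet)
Bit 15: prefix='001' -> emit 'b', reset
Bit 16: prefix='0' (no match yet)
Bit 17: prefix='00' (no match yet)
Bit 18: prefix='000' -> emit 'g', reset

Answer: mmfmbbbg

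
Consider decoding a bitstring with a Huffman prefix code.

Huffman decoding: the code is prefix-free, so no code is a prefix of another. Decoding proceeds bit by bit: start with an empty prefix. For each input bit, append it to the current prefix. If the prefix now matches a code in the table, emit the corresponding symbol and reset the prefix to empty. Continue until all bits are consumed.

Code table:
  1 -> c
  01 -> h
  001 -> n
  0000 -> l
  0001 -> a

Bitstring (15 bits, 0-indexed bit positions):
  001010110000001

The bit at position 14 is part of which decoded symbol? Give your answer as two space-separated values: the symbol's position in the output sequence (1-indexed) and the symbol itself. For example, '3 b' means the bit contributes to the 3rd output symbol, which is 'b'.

Answer: 6 n

Derivation:
Bit 0: prefix='0' (no match yet)
Bit 1: prefix='00' (no match yet)
Bit 2: prefix='001' -> emit 'n', reset
Bit 3: prefix='0' (no match yet)
Bit 4: prefix='01' -> emit 'h', reset
Bit 5: prefix='0' (no match yet)
Bit 6: prefix='01' -> emit 'h', reset
Bit 7: prefix='1' -> emit 'c', reset
Bit 8: prefix='0' (no match yet)
Bit 9: prefix='00' (no match yet)
Bit 10: prefix='000' (no match yet)
Bit 11: prefix='0000' -> emit 'l', reset
Bit 12: prefix='0' (no match yet)
Bit 13: prefix='00' (no match yet)
Bit 14: prefix='001' -> emit 'n', reset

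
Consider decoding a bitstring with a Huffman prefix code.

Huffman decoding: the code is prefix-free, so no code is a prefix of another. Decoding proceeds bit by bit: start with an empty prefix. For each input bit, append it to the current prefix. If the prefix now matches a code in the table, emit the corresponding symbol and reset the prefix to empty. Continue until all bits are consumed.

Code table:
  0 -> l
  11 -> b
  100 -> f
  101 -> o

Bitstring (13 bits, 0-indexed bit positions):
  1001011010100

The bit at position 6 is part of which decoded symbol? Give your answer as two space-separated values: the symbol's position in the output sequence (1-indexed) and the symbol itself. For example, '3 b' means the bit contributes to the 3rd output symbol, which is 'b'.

Bit 0: prefix='1' (no match yet)
Bit 1: prefix='10' (no match yet)
Bit 2: prefix='100' -> emit 'f', reset
Bit 3: prefix='1' (no match yet)
Bit 4: prefix='10' (no match yet)
Bit 5: prefix='101' -> emit 'o', reset
Bit 6: prefix='1' (no match yet)
Bit 7: prefix='10' (no match yet)
Bit 8: prefix='101' -> emit 'o', reset
Bit 9: prefix='0' -> emit 'l', reset
Bit 10: prefix='1' (no match yet)

Answer: 3 o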